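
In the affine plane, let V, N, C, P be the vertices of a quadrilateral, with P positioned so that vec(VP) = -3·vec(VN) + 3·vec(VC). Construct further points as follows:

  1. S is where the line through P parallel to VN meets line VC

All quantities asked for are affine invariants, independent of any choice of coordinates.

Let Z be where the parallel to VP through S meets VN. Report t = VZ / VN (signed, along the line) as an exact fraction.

Set V = (0, 0), N = (1, 0), C = (0, 1), P = (-3, 3); any affine frame gives the same invariant.
1. S is where the line through P parallel to VN meets line VC ⇒ S = (0, 3)
through S parallel to VP: direction (-3, 3); meets VN at Z = (3, 0)
Z = V + t·(N−V) with t = 3

t = 3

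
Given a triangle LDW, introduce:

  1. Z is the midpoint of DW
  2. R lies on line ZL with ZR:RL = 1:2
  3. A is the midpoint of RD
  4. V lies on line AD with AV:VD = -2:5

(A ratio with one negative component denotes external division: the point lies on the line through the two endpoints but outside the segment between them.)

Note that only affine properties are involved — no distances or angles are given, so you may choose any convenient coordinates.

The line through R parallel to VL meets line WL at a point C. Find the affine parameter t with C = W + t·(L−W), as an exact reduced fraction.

t = 7/8

Assign L = (0, 0), D = (1, 0), W = (0, 1) — the answer is frame-independent, so this choice is without loss of generality.
1. Z is the midpoint of DW ⇒ Z = (1/2, 1/2)
2. R lies on line ZL with ZR:RL = 1:2 ⇒ R = (1/3, 1/3)
3. A is the midpoint of RD ⇒ A = (2/3, 1/6)
4. V lies on line AD with AV:VD = -2:5 ⇒ V = (4/9, 5/18)
through R parallel to VL: direction (-4/9, -5/18); meets WL at C = (0, 1/8)
C = W + t·(L−W) with t = 7/8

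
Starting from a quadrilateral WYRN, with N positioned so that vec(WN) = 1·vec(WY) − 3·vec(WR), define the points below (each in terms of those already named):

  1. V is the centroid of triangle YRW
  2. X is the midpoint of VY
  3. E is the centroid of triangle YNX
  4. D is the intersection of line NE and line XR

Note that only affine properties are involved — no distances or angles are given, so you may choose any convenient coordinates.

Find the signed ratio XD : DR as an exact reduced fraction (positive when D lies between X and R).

Assign W = (0, 0), Y = (1, 0), R = (0, 1), N = (1, -3) — the answer is frame-independent, so this choice is without loss of generality.
1. V is the centroid of triangle YRW ⇒ V = (1/3, 1/3)
2. X is the midpoint of VY ⇒ X = (2/3, 1/6)
3. E is the centroid of triangle YNX ⇒ E = (8/9, -17/18)
4. D is the intersection of line NE and line XR ⇒ D = (58/69, -7/138)
D = X + t·(R−X) with t = -6/23, so XD:DR = t:(1−t) = -6/23:29/23

XD:DR = -6/29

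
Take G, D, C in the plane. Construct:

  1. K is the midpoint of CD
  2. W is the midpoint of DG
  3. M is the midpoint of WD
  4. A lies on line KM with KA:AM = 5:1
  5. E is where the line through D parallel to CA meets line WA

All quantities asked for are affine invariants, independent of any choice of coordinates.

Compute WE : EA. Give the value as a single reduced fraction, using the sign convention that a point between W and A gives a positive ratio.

Work in coordinates with G = (0, 0), D = (1, 0), C = (0, 1).
1. K is the midpoint of CD ⇒ K = (1/2, 1/2)
2. W is the midpoint of DG ⇒ W = (1/2, 0)
3. M is the midpoint of WD ⇒ M = (3/4, 0)
4. A lies on line KM with KA:AM = 5:1 ⇒ A = (17/24, 1/12)
5. E is where the line through D parallel to CA meets line WA ⇒ E = (127/144, 11/72)
E = W + t·(A−W) with t = 11/6, so WE:EA = t:(1−t) = 11/6:-5/6

WE:EA = -11/5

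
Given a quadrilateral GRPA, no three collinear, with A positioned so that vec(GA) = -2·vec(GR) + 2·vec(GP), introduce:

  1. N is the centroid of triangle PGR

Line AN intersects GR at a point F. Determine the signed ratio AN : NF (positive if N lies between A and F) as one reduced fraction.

AN:NF = 5

Work in coordinates with G = (0, 0), R = (1, 0), P = (0, 1), A = (-2, 2).
1. N is the centroid of triangle PGR ⇒ N = (1/3, 1/3)
line AN meets GR at F = (4/5, 0)
N = A + t·(F−A) with t = 5/6, so AN:NF = 5/6:1/6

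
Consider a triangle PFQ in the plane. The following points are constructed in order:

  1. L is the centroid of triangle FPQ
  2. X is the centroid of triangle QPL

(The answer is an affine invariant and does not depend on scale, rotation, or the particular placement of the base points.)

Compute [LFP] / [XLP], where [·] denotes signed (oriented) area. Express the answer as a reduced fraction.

Choose coordinates P = (0, 0), F = (1, 0), Q = (0, 1).
1. L is the centroid of triangle FPQ ⇒ L = (1/3, 1/3)
2. X is the centroid of triangle QPL ⇒ X = (1/9, 4/9)
2·[LFP] = -1/3, 2·[XLP] = -1/9
[LFP]:[XLP] = -1/3:-1/9 = 3

[LFP]:[XLP] = 3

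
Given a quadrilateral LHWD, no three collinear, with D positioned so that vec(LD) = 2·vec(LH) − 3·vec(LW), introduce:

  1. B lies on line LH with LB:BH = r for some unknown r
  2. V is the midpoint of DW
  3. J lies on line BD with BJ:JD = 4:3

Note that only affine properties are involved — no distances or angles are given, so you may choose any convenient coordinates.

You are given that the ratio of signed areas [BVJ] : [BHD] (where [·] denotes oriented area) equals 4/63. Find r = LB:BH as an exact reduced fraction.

Set L = (0, 0), H = (1, 0), W = (0, 1), D = (2, -3); any affine frame gives the same invariant.
1. With LB:BH = r, write λ = r/(r+1) so B = L + λ·(H−L); B is affine-linear in λ
2. V is the midpoint of DW ⇒ V = (1, -1)
3. J lies on line BD with BJ:JD = 4:3 ⇒ J is an affine combination of earlier points and hence also affine-linear in λ
Every point depending on B is an affine combination of B and λ-independent points, so each such coordinate is linear in λ; the λ² term in each signed area is a multiple of (H−L)×(H−L) = 0, so 2·[BVJ] and 2·[BHD] are each linear in λ. Evaluating at λ=0 and λ=1:
  2·[BVJ] = 8/7·λ − 4/7,   2·[BHD] = 3·λ − 3
So [BVJ]:[BHD] = (8/7·λ − 4/7) / (3·λ − 3). Setting this equal to 4/63:
  8/7·λ − 4/7 = 4/63·(3·λ − 3)  ⇒  λ = 2/5
Then r = λ/(1−λ) = (2/5)/(3/5) = 2/3. Check: with r = 2/3, B = (2/5, 0) and [BVJ]:[BHD] = 4/63 as required.

r = 2/3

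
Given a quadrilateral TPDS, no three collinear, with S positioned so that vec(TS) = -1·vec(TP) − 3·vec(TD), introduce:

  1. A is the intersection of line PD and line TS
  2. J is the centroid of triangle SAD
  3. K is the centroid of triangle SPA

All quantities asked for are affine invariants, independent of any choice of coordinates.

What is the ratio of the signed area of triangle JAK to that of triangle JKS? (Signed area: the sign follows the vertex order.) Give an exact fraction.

Choose coordinates T = (0, 0), P = (1, 0), D = (0, 1), S = (-1, -3).
1. A is the intersection of line PD and line TS ⇒ A = (1/4, 3/4)
2. J is the centroid of triangle SAD ⇒ J = (-1/4, -5/12)
3. K is the centroid of triangle SPA ⇒ K = (1/12, -3/4)
2·[JAK] = -5/9, 2·[JKS] = -10/9
[JAK]:[JKS] = -5/9:-10/9 = 1/2

[JAK]:[JKS] = 1/2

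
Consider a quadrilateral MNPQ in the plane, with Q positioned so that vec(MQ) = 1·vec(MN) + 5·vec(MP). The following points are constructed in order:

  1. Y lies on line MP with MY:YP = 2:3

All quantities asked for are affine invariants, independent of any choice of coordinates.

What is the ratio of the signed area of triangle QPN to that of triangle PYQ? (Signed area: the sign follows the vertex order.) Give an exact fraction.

[QPN]:[PYQ] = 25/3

Set M = (0, 0), N = (1, 0), P = (0, 1), Q = (1, 5); any affine frame gives the same invariant.
1. Y lies on line MP with MY:YP = 2:3 ⇒ Y = (0, 2/5)
2·[QPN] = 5, 2·[PYQ] = 3/5
[QPN]:[PYQ] = 5:3/5 = 25/3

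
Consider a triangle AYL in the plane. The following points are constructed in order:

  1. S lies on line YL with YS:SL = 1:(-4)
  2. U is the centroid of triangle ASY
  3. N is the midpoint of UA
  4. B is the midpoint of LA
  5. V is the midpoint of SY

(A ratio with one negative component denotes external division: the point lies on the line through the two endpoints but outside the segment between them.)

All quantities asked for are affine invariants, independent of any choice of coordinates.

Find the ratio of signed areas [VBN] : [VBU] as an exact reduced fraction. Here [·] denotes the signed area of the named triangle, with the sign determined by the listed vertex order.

[VBN]:[VBU] = 2

Assign A = (0, 0), Y = (1, 0), L = (0, 1) — the answer is frame-independent, so this choice is without loss of generality.
1. S lies on line YL with YS:SL = 1:(-4) ⇒ S = (4/3, -1/3)
2. U is the centroid of triangle ASY ⇒ U = (7/9, -1/9)
3. N is the midpoint of UA ⇒ N = (7/18, -1/18)
4. B is the midpoint of LA ⇒ B = (0, 1/2)
5. V is the midpoint of SY ⇒ V = (7/6, -1/6)
2·[VBN] = 7/18, 2·[VBU] = 7/36
[VBN]:[VBU] = 7/18:7/36 = 2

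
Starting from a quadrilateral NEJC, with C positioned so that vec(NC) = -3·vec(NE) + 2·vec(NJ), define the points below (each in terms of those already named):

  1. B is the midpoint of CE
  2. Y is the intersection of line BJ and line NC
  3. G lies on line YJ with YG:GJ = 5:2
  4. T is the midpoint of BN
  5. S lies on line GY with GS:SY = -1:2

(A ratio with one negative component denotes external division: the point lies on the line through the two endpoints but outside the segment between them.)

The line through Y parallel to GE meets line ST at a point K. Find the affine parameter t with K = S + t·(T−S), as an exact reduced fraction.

t = 15/13

Set N = (0, 0), E = (1, 0), J = (0, 1), C = (-3, 2); any affine frame gives the same invariant.
1. B is the midpoint of CE ⇒ B = (-1, 1)
2. Y is the intersection of line BJ and line NC ⇒ Y = (-3/2, 1)
3. G lies on line YJ with YG:GJ = 5:2 ⇒ G = (-3/7, 1)
4. T is the midpoint of BN ⇒ T = (-1/2, 1/2)
5. S lies on line GY with GS:SY = -1:2 ⇒ S = (9/14, 1)
through Y parallel to GE: direction (10/7, -1); meets ST at K = (-123/182, 11/26)
K = S + t·(T−S) with t = 15/13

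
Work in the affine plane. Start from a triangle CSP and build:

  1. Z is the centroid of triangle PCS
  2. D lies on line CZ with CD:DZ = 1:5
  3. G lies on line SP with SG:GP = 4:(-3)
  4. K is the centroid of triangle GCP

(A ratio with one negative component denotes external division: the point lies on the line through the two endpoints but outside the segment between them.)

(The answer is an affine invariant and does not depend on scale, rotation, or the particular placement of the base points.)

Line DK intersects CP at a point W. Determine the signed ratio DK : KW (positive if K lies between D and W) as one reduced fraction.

DK:KW = -19/18

Work in coordinates with C = (0, 0), S = (1, 0), P = (0, 1).
1. Z is the centroid of triangle PCS ⇒ Z = (1/3, 1/3)
2. D lies on line CZ with CD:DZ = 1:5 ⇒ D = (1/18, 1/18)
3. G lies on line SP with SG:GP = 4:(-3) ⇒ G = (-3, 4)
4. K is the centroid of triangle GCP ⇒ K = (-1, 5/3)
line DK meets CP at W = (0, 8/57)
K = D + t·(W−D) with t = 19, so DK:KW = 19:-18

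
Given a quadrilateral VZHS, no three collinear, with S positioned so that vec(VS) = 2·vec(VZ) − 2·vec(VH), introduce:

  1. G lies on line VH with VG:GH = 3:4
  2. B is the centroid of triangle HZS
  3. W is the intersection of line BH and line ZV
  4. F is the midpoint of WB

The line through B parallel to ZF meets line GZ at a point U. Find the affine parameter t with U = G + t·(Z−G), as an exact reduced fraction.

Assign V = (0, 0), Z = (1, 0), H = (0, 1), S = (2, -2) — the answer is frame-independent, so this choice is without loss of generality.
1. G lies on line VH with VG:GH = 3:4 ⇒ G = (0, 3/7)
2. B is the centroid of triangle HZS ⇒ B = (1, -1/3)
3. W is the intersection of line BH and line ZV ⇒ W = (3/4, 0)
4. F is the midpoint of WB ⇒ F = (7/8, -1/6)
through B parallel to ZF: direction (-1/8, -1/6); meets GZ at U = (44/37, -3/37)
U = G + t·(Z−G) with t = 44/37

t = 44/37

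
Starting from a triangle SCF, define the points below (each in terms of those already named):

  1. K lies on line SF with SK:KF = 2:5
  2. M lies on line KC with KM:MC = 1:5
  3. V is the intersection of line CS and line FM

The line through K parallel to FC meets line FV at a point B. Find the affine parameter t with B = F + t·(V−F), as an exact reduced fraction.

t = 32/35

Work in coordinates with S = (0, 0), C = (1, 0), F = (0, 1).
1. K lies on line SF with SK:KF = 2:5 ⇒ K = (0, 2/7)
2. M lies on line KC with KM:MC = 1:5 ⇒ M = (1/6, 5/21)
3. V is the intersection of line CS and line FM ⇒ V = (7/32, 0)
through K parallel to FC: direction (1, -1); meets FV at B = (1/5, 3/35)
B = F + t·(V−F) with t = 32/35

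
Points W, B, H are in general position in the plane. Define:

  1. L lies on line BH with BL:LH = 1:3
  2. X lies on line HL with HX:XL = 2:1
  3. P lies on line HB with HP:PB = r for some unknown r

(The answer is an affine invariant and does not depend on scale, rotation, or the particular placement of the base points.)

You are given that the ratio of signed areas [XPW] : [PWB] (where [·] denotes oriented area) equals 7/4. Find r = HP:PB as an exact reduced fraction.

Assign W = (0, 0), B = (1, 0), H = (0, 1) — the answer is frame-independent, so this choice is without loss of generality.
1. L lies on line BH with BL:LH = 1:3 ⇒ L = (3/4, 1/4)
2. X lies on line HL with HX:XL = 2:1 ⇒ X = (1/2, 1/2)
3. With HP:PB = r, write λ = r/(r+1) so P = H + λ·(B−H); P is affine-linear in λ
Every point depending on P is an affine combination of P and λ-independent points, so each such coordinate is linear in λ; the λ² term in each signed area is a multiple of (B−H)×(B−H) = 0, so 2·[XPW] and 2·[PWB] are each linear in λ. Evaluating at λ=0 and λ=1:
  2·[XPW] = −λ + 1/2,   2·[PWB] = −λ + 1
So [XPW]:[PWB] = (−λ + 1/2) / (−λ + 1). Setting this equal to 7/4:
  −λ + 1/2 = 7/4·(−λ + 1)  ⇒  λ = 5/3
Then r = λ/(1−λ) = (5/3)/(-2/3) = -5/2. Check: with r = -5/2, P = (5/3, -2/3) and [XPW]:[PWB] = 7/4 as required.

r = -5/2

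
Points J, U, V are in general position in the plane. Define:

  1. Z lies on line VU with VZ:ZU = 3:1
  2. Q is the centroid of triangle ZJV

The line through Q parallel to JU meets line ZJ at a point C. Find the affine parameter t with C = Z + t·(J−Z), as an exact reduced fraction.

Assign J = (0, 0), U = (1, 0), V = (0, 1) — the answer is frame-independent, so this choice is without loss of generality.
1. Z lies on line VU with VZ:ZU = 3:1 ⇒ Z = (3/4, 1/4)
2. Q is the centroid of triangle ZJV ⇒ Q = (1/4, 5/12)
through Q parallel to JU: direction (1, 0); meets ZJ at C = (5/4, 5/12)
C = Z + t·(J−Z) with t = -2/3

t = -2/3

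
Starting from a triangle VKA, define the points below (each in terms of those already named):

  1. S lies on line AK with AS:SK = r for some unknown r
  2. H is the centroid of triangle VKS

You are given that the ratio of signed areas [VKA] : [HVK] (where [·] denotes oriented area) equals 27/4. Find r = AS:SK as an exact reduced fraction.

r = 5/4

Assign V = (0, 0), K = (1, 0), A = (0, 1) — the answer is frame-independent, so this choice is without loss of generality.
1. With AS:SK = r, write λ = r/(r+1) so S = A + λ·(K−A); S is affine-linear in λ
2. H is the centroid of triangle VKS ⇒ H is an affine combination of earlier points and hence also affine-linear in λ
Every point depending on S is an affine combination of S and λ-independent points, so each such coordinate is linear in λ; the λ² term in each signed area is a multiple of (K−A)×(K−A) = 0, so 2·[VKA] and 2·[HVK] are each linear in λ. Evaluating at λ=0 and λ=1:
  2·[VKA] = 1,   2·[HVK] = -1/3·λ + 1/3
So [VKA]:[HVK] = (1) / (-1/3·λ + 1/3). Setting this equal to 27/4:
  1 = 27/4·(-1/3·λ + 1/3)  ⇒  λ = 5/9
Then r = λ/(1−λ) = (5/9)/(4/9) = 5/4. Check: with r = 5/4, S = (5/9, 4/9) and [VKA]:[HVK] = 27/4 as required.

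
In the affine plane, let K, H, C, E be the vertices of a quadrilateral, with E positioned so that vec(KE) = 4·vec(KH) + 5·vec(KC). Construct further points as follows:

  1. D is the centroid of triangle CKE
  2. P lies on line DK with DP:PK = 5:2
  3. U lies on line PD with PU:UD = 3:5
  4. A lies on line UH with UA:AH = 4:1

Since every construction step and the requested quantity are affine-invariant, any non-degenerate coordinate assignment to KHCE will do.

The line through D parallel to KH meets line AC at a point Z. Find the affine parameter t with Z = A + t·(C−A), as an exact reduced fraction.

t = 249/109

Work in coordinates with K = (0, 0), H = (1, 0), C = (0, 1), E = (4, 5).
1. D is the centroid of triangle CKE ⇒ D = (4/3, 2)
2. P lies on line DK with DP:PK = 5:2 ⇒ P = (8/21, 4/7)
3. U lies on line PD with PU:UD = 3:5 ⇒ U = (31/42, 31/28)
4. A lies on line UH with UA:AH = 4:1 ⇒ A = (199/210, 31/140)
through D parallel to KH: direction (1, 0); meets AC at Z = (-398/327, 2)
Z = A + t·(C−A) with t = 249/109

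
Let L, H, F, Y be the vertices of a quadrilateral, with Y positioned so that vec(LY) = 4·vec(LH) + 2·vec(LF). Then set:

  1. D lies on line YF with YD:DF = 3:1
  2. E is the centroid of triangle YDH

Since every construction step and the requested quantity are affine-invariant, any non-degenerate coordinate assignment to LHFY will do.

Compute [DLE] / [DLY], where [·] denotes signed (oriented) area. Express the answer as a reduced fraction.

[DLE]:[DLY] = 17/36

Choose coordinates L = (0, 0), H = (1, 0), F = (0, 1), Y = (4, 2).
1. D lies on line YF with YD:DF = 3:1 ⇒ D = (1, 5/4)
2. E is the centroid of triangle YDH ⇒ E = (2, 13/12)
2·[DLE] = 17/12, 2·[DLY] = 3
[DLE]:[DLY] = 17/12:3 = 17/36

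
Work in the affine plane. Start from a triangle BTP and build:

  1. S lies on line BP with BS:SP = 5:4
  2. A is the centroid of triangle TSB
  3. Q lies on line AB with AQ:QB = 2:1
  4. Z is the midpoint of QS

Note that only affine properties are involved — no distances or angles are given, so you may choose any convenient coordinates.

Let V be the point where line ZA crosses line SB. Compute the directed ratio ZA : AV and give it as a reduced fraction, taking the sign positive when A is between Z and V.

ZA:AV = -5/6

Work in coordinates with B = (0, 0), T = (1, 0), P = (0, 1).
1. S lies on line BP with BS:SP = 5:4 ⇒ S = (0, 5/9)
2. A is the centroid of triangle TSB ⇒ A = (1/3, 5/27)
3. Q lies on line AB with AQ:QB = 2:1 ⇒ Q = (1/9, 5/81)
4. Z is the midpoint of QS ⇒ Z = (1/18, 25/81)
line ZA meets SB at V = (0, 1/3)
A = Z + t·(V−Z) with t = -5, so ZA:AV = -5:6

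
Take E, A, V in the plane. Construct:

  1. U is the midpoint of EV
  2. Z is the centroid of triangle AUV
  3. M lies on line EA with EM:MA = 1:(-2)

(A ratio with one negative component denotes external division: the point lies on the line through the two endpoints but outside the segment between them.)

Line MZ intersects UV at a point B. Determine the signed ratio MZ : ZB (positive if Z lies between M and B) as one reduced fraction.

Assign E = (0, 0), A = (1, 0), V = (0, 1) — the answer is frame-independent, so this choice is without loss of generality.
1. U is the midpoint of EV ⇒ U = (0, 1/2)
2. Z is the centroid of triangle AUV ⇒ Z = (1/3, 1/2)
3. M lies on line EA with EM:MA = 1:(-2) ⇒ M = (-1, 0)
line MZ meets UV at B = (0, 3/8)
Z = M + t·(B−M) with t = 4/3, so MZ:ZB = 4/3:-1/3

MZ:ZB = -4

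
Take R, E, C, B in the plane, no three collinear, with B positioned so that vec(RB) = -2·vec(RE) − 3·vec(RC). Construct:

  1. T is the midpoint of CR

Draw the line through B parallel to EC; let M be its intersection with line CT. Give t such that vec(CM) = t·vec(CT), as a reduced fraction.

Work in coordinates with R = (0, 0), E = (1, 0), C = (0, 1), B = (-2, -3).
1. T is the midpoint of CR ⇒ T = (0, 1/2)
through B parallel to EC: direction (-1, 1); meets CT at M = (0, -5)
M = C + t·(T−C) with t = 12

t = 12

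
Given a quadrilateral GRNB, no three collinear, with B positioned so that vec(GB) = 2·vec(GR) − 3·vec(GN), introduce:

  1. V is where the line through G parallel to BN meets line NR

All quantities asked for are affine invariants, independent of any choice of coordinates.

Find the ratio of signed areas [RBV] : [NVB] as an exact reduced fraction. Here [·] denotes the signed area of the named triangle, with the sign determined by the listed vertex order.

[RBV]:[NVB] = -2

Assign G = (0, 0), R = (1, 0), N = (0, 1), B = (2, -3) — the answer is frame-independent, so this choice is without loss of generality.
1. V is where the line through G parallel to BN meets line NR ⇒ V = (-1, 2)
2·[RBV] = -4, 2·[NVB] = 2
[RBV]:[NVB] = -4:2 = -2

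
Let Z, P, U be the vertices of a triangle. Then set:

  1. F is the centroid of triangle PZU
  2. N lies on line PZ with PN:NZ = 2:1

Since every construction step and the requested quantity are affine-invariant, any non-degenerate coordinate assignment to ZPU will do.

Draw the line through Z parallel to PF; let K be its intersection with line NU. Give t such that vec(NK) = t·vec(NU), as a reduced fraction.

Set Z = (0, 0), P = (1, 0), U = (0, 1); any affine frame gives the same invariant.
1. F is the centroid of triangle PZU ⇒ F = (1/3, 1/3)
2. N lies on line PZ with PN:NZ = 2:1 ⇒ N = (1/3, 0)
through Z parallel to PF: direction (-2/3, 1/3); meets NU at K = (2/5, -1/5)
K = N + t·(U−N) with t = -1/5

t = -1/5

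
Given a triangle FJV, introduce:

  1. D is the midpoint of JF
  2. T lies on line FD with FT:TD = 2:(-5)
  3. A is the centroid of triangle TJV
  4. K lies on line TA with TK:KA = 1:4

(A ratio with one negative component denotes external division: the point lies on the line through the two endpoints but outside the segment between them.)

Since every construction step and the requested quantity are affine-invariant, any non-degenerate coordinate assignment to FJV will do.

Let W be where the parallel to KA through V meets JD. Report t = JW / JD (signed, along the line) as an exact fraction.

Work in coordinates with F = (0, 0), J = (1, 0), V = (0, 1).
1. D is the midpoint of JF ⇒ D = (1/2, 0)
2. T lies on line FD with FT:TD = 2:(-5) ⇒ T = (-1/3, 0)
3. A is the centroid of triangle TJV ⇒ A = (2/9, 1/3)
4. K lies on line TA with TK:KA = 1:4 ⇒ K = (-2/9, 1/15)
through V parallel to KA: direction (4/9, 4/15); meets JD at W = (-5/3, 0)
W = J + t·(D−J) with t = 16/3

t = 16/3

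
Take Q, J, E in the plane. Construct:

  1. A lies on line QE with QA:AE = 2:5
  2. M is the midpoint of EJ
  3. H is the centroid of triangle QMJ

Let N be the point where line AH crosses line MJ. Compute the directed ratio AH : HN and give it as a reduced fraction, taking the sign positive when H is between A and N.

AH:HN = 8/7

Set Q = (0, 0), J = (1, 0), E = (0, 1); any affine frame gives the same invariant.
1. A lies on line QE with QA:AE = 2:5 ⇒ A = (0, 2/7)
2. M is the midpoint of EJ ⇒ M = (1/2, 1/2)
3. H is the centroid of triangle QMJ ⇒ H = (1/2, 1/6)
line AH meets MJ at N = (15/16, 1/16)
H = A + t·(N−A) with t = 8/15, so AH:HN = 8/15:7/15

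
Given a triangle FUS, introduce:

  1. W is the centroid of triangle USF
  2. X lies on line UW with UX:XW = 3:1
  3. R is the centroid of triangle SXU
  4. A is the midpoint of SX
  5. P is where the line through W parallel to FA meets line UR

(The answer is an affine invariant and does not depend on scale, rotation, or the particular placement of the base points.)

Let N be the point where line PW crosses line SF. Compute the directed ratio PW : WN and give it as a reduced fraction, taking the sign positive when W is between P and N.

Assign F = (0, 0), U = (1, 0), S = (0, 1) — the answer is frame-independent, so this choice is without loss of generality.
1. W is the centroid of triangle USF ⇒ W = (1/3, 1/3)
2. X lies on line UW with UX:XW = 3:1 ⇒ X = (1/2, 1/4)
3. R is the centroid of triangle SXU ⇒ R = (1/2, 5/12)
4. A is the midpoint of SX ⇒ A = (1/4, 5/8)
5. P is where the line through W parallel to FA meets line UR ⇒ P = (2/5, 1/2)
line PW meets SF at N = (0, -1/2)
W = P + t·(N−P) with t = 1/6, so PW:WN = 1/6:5/6

PW:WN = 1/5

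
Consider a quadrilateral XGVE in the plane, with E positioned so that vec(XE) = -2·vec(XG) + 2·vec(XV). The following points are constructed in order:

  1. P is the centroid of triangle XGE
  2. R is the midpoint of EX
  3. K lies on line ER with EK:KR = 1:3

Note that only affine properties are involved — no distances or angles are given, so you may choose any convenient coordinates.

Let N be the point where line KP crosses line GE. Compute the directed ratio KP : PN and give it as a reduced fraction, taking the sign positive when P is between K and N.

KP:PN = -5/8

Work in coordinates with X = (0, 0), G = (1, 0), V = (0, 1), E = (-2, 2).
1. P is the centroid of triangle XGE ⇒ P = (-1/3, 2/3)
2. R is the midpoint of EX ⇒ R = (-1, 1)
3. K lies on line ER with EK:KR = 1:3 ⇒ K = (-7/4, 7/4)
line KP meets GE at N = (-13/5, 12/5)
P = K + t·(N−K) with t = -5/3, so KP:PN = -5/3:8/3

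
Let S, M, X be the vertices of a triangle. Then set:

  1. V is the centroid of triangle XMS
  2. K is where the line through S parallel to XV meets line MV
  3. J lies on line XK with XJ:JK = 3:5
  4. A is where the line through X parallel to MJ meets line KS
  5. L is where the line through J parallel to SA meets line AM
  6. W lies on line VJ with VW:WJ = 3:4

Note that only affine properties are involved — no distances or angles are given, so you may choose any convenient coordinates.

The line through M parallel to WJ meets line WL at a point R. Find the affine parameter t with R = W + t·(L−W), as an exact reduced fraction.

t = 40/9

Work in coordinates with S = (0, 0), M = (1, 0), X = (0, 1).
1. V is the centroid of triangle XMS ⇒ V = (1/3, 1/3)
2. K is where the line through S parallel to XV meets line MV ⇒ K = (-1/3, 2/3)
3. J lies on line XK with XJ:JK = 3:5 ⇒ J = (-1/8, 7/8)
4. A is where the line through X parallel to MJ meets line KS ⇒ A = (-9/11, 18/11)
5. L is where the line through J parallel to SA meets line AM ⇒ L = (-1/4, 9/8)
6. W lies on line VJ with VW:WJ = 3:4 ⇒ W = (23/168, 95/168)
through M parallel to WJ: direction (-11/42, 13/42); meets WL at R = (-2393/1512, 4615/1512)
R = W + t·(L−W) with t = 40/9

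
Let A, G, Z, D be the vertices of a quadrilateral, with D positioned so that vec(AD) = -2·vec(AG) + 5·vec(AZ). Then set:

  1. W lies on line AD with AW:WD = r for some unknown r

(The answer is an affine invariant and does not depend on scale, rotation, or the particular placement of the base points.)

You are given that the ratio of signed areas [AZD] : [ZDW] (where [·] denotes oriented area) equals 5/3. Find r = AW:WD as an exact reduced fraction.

r = 2/3

Choose coordinates A = (0, 0), G = (1, 0), Z = (0, 1), D = (-2, 5).
1. With AW:WD = r, write λ = r/(r+1) so W = A + λ·(D−A); W is affine-linear in λ
Every point depending on W is an affine combination of W and λ-independent points, so each such coordinate is linear in λ; the λ² term in each signed area is a multiple of (D−A)×(D−A) = 0, so 2·[AZD] and 2·[ZDW] are each linear in λ. Evaluating at λ=0 and λ=1:
  2·[AZD] = 2,   2·[ZDW] = -2·λ + 2
So [AZD]:[ZDW] = (2) / (-2·λ + 2). Setting this equal to 5/3:
  2 = 5/3·(-2·λ + 2)  ⇒  λ = 2/5
Then r = λ/(1−λ) = (2/5)/(3/5) = 2/3. Check: with r = 2/3, W = (-4/5, 2) and [AZD]:[ZDW] = 5/3 as required.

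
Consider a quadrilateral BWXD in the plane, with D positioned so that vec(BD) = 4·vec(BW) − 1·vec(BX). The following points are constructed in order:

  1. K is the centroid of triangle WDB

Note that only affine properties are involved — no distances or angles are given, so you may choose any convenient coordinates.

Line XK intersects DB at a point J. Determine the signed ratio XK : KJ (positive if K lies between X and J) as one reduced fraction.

XK:KJ = 11

Work in coordinates with B = (0, 0), W = (1, 0), X = (0, 1), D = (4, -1).
1. K is the centroid of triangle WDB ⇒ K = (5/3, -1/3)
line XK meets DB at J = (20/11, -5/11)
K = X + t·(J−X) with t = 11/12, so XK:KJ = 11/12:1/12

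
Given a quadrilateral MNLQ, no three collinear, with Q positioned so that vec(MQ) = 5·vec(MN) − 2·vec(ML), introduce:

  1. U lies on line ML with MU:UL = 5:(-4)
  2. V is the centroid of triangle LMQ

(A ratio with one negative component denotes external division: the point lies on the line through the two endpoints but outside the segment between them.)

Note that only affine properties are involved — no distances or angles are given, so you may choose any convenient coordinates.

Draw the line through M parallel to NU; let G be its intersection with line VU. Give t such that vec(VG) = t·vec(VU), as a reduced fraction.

Set M = (0, 0), N = (1, 0), L = (0, 1), Q = (5, -2); any affine frame gives the same invariant.
1. U lies on line ML with MU:UL = 5:(-4) ⇒ U = (0, 5)
2. V is the centroid of triangle LMQ ⇒ V = (5/3, -1/3)
through M parallel to NU: direction (-1, 5); meets VU at G = (-25/9, 125/9)
G = V + t·(U−V) with t = 8/3

t = 8/3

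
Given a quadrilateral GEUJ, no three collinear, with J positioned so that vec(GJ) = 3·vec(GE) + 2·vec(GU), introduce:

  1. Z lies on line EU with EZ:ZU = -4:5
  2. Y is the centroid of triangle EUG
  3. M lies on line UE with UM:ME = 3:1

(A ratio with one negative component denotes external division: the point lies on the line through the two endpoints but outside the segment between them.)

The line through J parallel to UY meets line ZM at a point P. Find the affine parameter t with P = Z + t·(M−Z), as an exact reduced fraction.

Assign G = (0, 0), E = (1, 0), U = (0, 1), J = (3, 2) — the answer is frame-independent, so this choice is without loss of generality.
1. Z lies on line EU with EZ:ZU = -4:5 ⇒ Z = (5, -4)
2. Y is the centroid of triangle EUG ⇒ Y = (1/3, 1/3)
3. M lies on line UE with UM:ME = 3:1 ⇒ M = (3/4, 1/4)
through J parallel to UY: direction (1/3, -2/3); meets ZM at P = (7, -6)
P = Z + t·(M−Z) with t = -8/17

t = -8/17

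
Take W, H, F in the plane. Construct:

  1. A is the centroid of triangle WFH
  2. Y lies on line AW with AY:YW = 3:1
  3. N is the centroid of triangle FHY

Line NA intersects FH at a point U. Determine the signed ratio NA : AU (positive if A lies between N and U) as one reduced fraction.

NA:AU = -1/6

Assign W = (0, 0), H = (1, 0), F = (0, 1) — the answer is frame-independent, so this choice is without loss of generality.
1. A is the centroid of triangle WFH ⇒ A = (1/3, 1/3)
2. Y lies on line AW with AY:YW = 3:1 ⇒ Y = (1/12, 1/12)
3. N is the centroid of triangle FHY ⇒ N = (13/36, 13/36)
line NA meets FH at U = (1/2, 1/2)
A = N + t·(U−N) with t = -1/5, so NA:AU = -1/5:6/5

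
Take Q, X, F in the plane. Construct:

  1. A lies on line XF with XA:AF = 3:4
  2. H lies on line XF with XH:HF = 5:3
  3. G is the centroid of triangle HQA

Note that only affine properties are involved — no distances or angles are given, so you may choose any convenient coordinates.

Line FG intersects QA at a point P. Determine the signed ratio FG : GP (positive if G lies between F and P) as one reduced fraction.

FG:GP = 85/11

Choose coordinates Q = (0, 0), X = (1, 0), F = (0, 1).
1. A lies on line XF with XA:AF = 3:4 ⇒ A = (4/7, 3/7)
2. H lies on line XF with XH:HF = 5:3 ⇒ H = (3/8, 5/8)
3. G is the centroid of triangle HQA ⇒ G = (53/168, 59/168)
line FG meets QA at P = (212/595, 159/595)
G = F + t·(P−F) with t = 85/96, so FG:GP = 85/96:11/96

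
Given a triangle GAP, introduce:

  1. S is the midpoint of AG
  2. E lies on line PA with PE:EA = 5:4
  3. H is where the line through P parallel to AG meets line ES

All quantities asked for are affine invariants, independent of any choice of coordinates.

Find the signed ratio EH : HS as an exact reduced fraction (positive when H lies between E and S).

Assign G = (0, 0), A = (1, 0), P = (0, 1) — the answer is frame-independent, so this choice is without loss of generality.
1. S is the midpoint of AG ⇒ S = (1/2, 0)
2. E lies on line PA with PE:EA = 5:4 ⇒ E = (5/9, 4/9)
3. H is where the line through P parallel to AG meets line ES ⇒ H = (5/8, 1)
H = E + t·(S−E) with t = -5/4, so EH:HS = t:(1−t) = -5/4:9/4

EH:HS = -5/9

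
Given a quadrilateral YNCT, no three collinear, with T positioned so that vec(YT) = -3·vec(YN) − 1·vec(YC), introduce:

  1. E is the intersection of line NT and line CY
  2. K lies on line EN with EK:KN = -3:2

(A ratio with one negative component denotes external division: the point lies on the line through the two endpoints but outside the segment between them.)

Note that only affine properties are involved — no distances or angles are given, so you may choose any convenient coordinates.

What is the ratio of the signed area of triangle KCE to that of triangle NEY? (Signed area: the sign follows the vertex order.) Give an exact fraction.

[KCE]:[NEY] = -15

Set Y = (0, 0), N = (1, 0), C = (0, 1), T = (-3, -1); any affine frame gives the same invariant.
1. E is the intersection of line NT and line CY ⇒ E = (0, -1/4)
2. K lies on line EN with EK:KN = -3:2 ⇒ K = (3, 1/2)
2·[KCE] = 15/4, 2·[NEY] = -1/4
[KCE]:[NEY] = 15/4:-1/4 = -15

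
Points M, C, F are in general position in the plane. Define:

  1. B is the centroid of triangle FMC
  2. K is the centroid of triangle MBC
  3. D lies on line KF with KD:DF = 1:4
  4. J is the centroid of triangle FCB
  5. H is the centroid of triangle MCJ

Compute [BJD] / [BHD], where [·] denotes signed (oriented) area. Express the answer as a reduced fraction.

[BJD]:[BHD] = 3

Choose coordinates M = (0, 0), C = (1, 0), F = (0, 1).
1. B is the centroid of triangle FMC ⇒ B = (1/3, 1/3)
2. K is the centroid of triangle MBC ⇒ K = (4/9, 1/9)
3. D lies on line KF with KD:DF = 1:4 ⇒ D = (16/45, 13/45)
4. J is the centroid of triangle FCB ⇒ J = (4/9, 4/9)
5. H is the centroid of triangle MCJ ⇒ H = (13/27, 4/27)
2·[BJD] = -1/135, 2·[BHD] = -1/405
[BJD]:[BHD] = -1/135:-1/405 = 3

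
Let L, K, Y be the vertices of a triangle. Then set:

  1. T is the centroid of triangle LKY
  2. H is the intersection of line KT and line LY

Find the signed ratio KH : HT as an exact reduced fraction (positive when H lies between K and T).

Assign L = (0, 0), K = (1, 0), Y = (0, 1) — the answer is frame-independent, so this choice is without loss of generality.
1. T is the centroid of triangle LKY ⇒ T = (1/3, 1/3)
2. H is the intersection of line KT and line LY ⇒ H = (0, 1/2)
H = K + t·(T−K) with t = 3/2, so KH:HT = t:(1−t) = 3/2:-1/2

KH:HT = -3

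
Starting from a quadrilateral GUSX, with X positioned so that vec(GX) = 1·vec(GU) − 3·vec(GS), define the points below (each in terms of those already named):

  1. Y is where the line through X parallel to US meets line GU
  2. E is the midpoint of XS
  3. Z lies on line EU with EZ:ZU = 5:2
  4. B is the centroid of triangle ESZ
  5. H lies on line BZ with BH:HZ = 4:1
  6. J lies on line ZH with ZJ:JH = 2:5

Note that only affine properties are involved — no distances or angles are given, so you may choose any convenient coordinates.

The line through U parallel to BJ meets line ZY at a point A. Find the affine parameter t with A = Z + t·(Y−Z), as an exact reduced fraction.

t = -1/3

Set G = (0, 0), U = (1, 0), S = (0, 1), X = (1, -3); any affine frame gives the same invariant.
1. Y is where the line through X parallel to US meets line GU ⇒ Y = (-2, 0)
2. E is the midpoint of XS ⇒ E = (1/2, -1)
3. Z lies on line EU with EZ:ZU = 5:2 ⇒ Z = (6/7, -2/7)
4. B is the centroid of triangle ESZ ⇒ B = (19/42, -2/21)
5. H lies on line BZ with BH:HZ = 4:1 ⇒ H = (163/210, -26/105)
6. J lies on line ZH with ZJ:JH = 2:5 ⇒ J = (613/735, -202/735)
through U parallel to BJ: direction (187/490, -44/245); meets ZY at A = (38/21, -8/21)
A = Z + t·(Y−Z) with t = -1/3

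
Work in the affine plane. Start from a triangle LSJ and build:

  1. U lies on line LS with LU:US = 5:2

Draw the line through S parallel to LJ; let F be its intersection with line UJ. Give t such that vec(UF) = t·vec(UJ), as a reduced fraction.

Choose coordinates L = (0, 0), S = (1, 0), J = (0, 1).
1. U lies on line LS with LU:US = 5:2 ⇒ U = (5/7, 0)
through S parallel to LJ: direction (0, 1); meets UJ at F = (1, -2/5)
F = U + t·(J−U) with t = -2/5

t = -2/5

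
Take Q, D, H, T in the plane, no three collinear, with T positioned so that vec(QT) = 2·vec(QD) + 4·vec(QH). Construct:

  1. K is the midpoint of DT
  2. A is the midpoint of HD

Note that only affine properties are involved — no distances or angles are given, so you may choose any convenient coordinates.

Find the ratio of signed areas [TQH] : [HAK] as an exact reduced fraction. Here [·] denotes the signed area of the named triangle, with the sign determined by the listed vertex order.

[TQH]:[HAK] = -8/5

Work in coordinates with Q = (0, 0), D = (1, 0), H = (0, 1), T = (2, 4).
1. K is the midpoint of DT ⇒ K = (3/2, 2)
2. A is the midpoint of HD ⇒ A = (1/2, 1/2)
2·[TQH] = -2, 2·[HAK] = 5/4
[TQH]:[HAK] = -2:5/4 = -8/5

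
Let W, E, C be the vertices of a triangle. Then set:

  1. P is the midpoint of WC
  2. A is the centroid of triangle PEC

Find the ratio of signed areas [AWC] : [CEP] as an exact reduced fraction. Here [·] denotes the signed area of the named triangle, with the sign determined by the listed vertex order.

[AWC]:[CEP] = 2/3

Choose coordinates W = (0, 0), E = (1, 0), C = (0, 1).
1. P is the midpoint of WC ⇒ P = (0, 1/2)
2. A is the centroid of triangle PEC ⇒ A = (1/3, 1/2)
2·[AWC] = -1/3, 2·[CEP] = -1/2
[AWC]:[CEP] = -1/3:-1/2 = 2/3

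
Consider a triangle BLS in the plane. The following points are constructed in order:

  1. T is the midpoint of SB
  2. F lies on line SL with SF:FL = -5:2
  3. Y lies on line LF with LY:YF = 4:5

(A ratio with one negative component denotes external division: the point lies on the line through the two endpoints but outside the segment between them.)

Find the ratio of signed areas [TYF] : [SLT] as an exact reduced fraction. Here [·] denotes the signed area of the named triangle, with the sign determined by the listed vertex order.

Choose coordinates B = (0, 0), L = (1, 0), S = (0, 1).
1. T is the midpoint of SB ⇒ T = (0, 1/2)
2. F lies on line SL with SF:FL = -5:2 ⇒ F = (5/3, -2/3)
3. Y lies on line LF with LY:YF = 4:5 ⇒ Y = (35/27, -8/27)
2·[TYF] = -5/27, 2·[SLT] = -1/2
[TYF]:[SLT] = -5/27:-1/2 = 10/27

[TYF]:[SLT] = 10/27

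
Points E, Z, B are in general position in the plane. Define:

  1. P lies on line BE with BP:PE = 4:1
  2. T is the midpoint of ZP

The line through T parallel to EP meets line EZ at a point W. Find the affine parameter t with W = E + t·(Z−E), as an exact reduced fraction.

Assign E = (0, 0), Z = (1, 0), B = (0, 1) — the answer is frame-independent, so this choice is without loss of generality.
1. P lies on line BE with BP:PE = 4:1 ⇒ P = (0, 1/5)
2. T is the midpoint of ZP ⇒ T = (1/2, 1/10)
through T parallel to EP: direction (0, 1/5); meets EZ at W = (1/2, 0)
W = E + t·(Z−E) with t = 1/2

t = 1/2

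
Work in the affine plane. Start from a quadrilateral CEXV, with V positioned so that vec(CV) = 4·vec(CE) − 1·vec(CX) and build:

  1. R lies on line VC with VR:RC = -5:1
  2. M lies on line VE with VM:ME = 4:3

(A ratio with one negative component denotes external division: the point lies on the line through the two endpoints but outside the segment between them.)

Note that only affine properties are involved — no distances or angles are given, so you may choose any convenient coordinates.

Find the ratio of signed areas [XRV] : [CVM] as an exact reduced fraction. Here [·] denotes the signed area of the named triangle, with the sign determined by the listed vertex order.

[XRV]:[CVM] = 35/4

Set C = (0, 0), E = (1, 0), X = (0, 1), V = (4, -1); any affine frame gives the same invariant.
1. R lies on line VC with VR:RC = -5:1 ⇒ R = (-1, 1/4)
2. M lies on line VE with VM:ME = 4:3 ⇒ M = (16/7, -3/7)
2·[XRV] = 5, 2·[CVM] = 4/7
[XRV]:[CVM] = 5:4/7 = 35/4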